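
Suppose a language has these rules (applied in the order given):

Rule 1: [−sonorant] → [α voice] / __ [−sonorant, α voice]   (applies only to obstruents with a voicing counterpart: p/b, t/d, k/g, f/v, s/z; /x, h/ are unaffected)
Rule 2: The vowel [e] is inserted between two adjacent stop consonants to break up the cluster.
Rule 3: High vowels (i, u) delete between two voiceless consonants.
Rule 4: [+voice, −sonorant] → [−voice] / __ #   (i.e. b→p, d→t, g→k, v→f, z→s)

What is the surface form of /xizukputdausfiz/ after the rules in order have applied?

xizukepudedausfis

Rule 1 (regressive voicing assimilation): /t/ precedes the voiced obstruent /d/, so it voices to [d] by assimilation. /xizukputdausfiz/ → xizukpuddausfiz.
Rule 2 (stop-cluster e-epenthesis): /k/ and /p/ form a stop–stop cluster, so [e] is inserted between them. /d/ and /d/ form a stop–stop cluster, so [e] is inserted between them. /xizukpuddausfiz/ → xizukepudedausfiz.
Rule 3 (high vowel syncope): no segment meets the environment; /xizukepudedausfiz/ is unchanged.
Rule 4 (final devoicing): /z/ is a voiced obstruent in word-final position, so it devoices to [s]. /xizukepudedausfiz/ → xizukepudedausfis.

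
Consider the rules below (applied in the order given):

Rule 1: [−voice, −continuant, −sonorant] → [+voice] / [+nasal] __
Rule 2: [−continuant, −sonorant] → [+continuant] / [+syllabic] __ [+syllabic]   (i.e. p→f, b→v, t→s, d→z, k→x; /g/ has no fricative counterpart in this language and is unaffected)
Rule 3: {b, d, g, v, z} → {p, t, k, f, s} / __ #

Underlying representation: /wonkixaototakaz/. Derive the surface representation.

wongixaososaxas

Rule 1 (post-nasal voicing): /k/ is a voiceless stop immediately after the nasal /n/, so it voices to [g]. /wonkixaototakaz/ → wongixaototakaz.
Rule 2 (intervocalic spirantization): /t/ is a stop between vowels /o/ and /o/, so it spirantizes to the fricative [s]. /t/ is a stop between vowels /o/ and /a/, so it spirantizes to the fricative [s]. /k/ is a stop between vowels /a/ and /a/, so it spirantizes to the fricative [x]. /wongixaototakaz/ → wongixaososaxaz.
Rule 3 (final devoicing): /z/ is a voiced obstruent in word-final position, so it devoices to [s]. /wongixaososaxaz/ → wongixaososaxas.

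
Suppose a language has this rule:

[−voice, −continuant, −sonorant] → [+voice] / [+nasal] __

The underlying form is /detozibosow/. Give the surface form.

No segment of /detozibosow/ meets the structural description of the rule, so the form surfaces unchanged.

detozibosow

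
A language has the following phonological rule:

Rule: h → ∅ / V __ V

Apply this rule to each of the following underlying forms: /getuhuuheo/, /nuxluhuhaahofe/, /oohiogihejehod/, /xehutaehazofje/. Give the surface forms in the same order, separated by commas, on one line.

/getuhuuheo/: /h/ occurs between vowels /u/ and /u/, so it deletes. /h/ occurs between vowels /u/ and /e/, so it deletes. → [getuuueo].
/nuxluhuhaahofe/: /h/ occurs between vowels /u/ and /u/, so it deletes. /h/ occurs between vowels /u/ and /a/, so it deletes. /h/ occurs between vowels /a/ and /o/, so it deletes. → [nuxluuaaofe].
/oohiogihejehod/: /h/ occurs between vowels /o/ and /i/, so it deletes. /h/ occurs between vowels /i/ and /e/, so it deletes. /h/ occurs between vowels /e/ and /o/, so it deletes. → [ooiogiejeod].
/xehutaehazofje/: /h/ occurs between vowels /e/ and /u/, so it deletes. /h/ occurs between vowels /e/ and /a/, so it deletes. → [xeutaeazofje].

getuuueo, nuxluuaaofe, ooiogiejeod, xeutaeazofje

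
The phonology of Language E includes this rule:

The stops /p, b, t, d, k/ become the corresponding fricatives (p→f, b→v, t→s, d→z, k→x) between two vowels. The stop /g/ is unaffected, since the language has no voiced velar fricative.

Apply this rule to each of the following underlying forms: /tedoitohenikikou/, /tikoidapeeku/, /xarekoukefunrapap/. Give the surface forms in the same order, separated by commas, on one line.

/tedoitohenikikou/: /d/ is a stop between vowels /e/ and /o/, so it spirantizes to the fricative [z]. /t/ is a stop between vowels /i/ and /o/, so it spirantizes to the fricative [s]. /k/ is a stop between vowels /i/ and /i/, so it spirantizes to the fricative [x]. /k/ is a stop between vowels /i/ and /o/, so it spirantizes to the fricative [x]. → [tezoisohenixixou].
/tikoidapeeku/: /k/ is a stop between vowels /i/ and /o/, so it spirantizes to the fricative [x]. /d/ is a stop between vowels /i/ and /a/, so it spirantizes to the fricative [z]. /p/ is a stop between vowels /a/ and /e/, so it spirantizes to the fricative [f]. /k/ is a stop between vowels /e/ and /u/, so it spirantizes to the fricative [x]. → [tixoizafeexu].
/xarekoukefunrapap/: /k/ is a stop between vowels /e/ and /o/, so it spirantizes to the fricative [x]. /k/ is a stop between vowels /u/ and /e/, so it spirantizes to the fricative [x]. /p/ is a stop between vowels /a/ and /a/, so it spirantizes to the fricative [f]. → [xarexouxefunrafap].

tezoisohenixixou, tixoizafeexu, xarexouxefunrafap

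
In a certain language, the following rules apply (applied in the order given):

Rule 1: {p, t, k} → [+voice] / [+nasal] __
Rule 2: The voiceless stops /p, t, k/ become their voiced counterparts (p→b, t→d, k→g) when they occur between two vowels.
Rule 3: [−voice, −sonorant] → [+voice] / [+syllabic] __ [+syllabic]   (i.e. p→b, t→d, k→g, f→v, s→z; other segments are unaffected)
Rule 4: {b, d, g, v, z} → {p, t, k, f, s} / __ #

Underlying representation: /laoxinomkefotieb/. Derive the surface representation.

Rule 1 (post-nasal voicing): /k/ is a voiceless stop immediately after the nasal /m/, so it voices to [g]. /laoxinomkefotieb/ → laoxinomgefotieb.
Rule 2 (intervocalic voicing): /t/ is a voiceless stop between vowels /o/ and /i/, so it voices to [d]. /laoxinomgefotieb/ → laoxinomgefodieb.
Rule 3 (intervocalic voicing): /f/ is a voiceless obstruent between vowels /e/ and /o/, so it voices to [v]. /laoxinomgefodieb/ → laoxinomgevodieb.
Rule 4 (final devoicing): /b/ is a voiced obstruent in word-final position, so it devoices to [p]. /laoxinomgevodieb/ → laoxinomgevodiep.

laoxinomgevodiep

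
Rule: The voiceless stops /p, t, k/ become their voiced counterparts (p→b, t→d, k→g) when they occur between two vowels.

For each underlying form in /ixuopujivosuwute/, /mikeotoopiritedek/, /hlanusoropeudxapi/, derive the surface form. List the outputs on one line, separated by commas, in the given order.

ixuobujivosuwude, migeodoobiridedek, hlanusorobeudxabi

/ixuopujivosuwute/: /p/ is a voiceless stop between vowels /o/ and /u/, so it voices to [b]. /t/ is a voiceless stop between vowels /u/ and /e/, so it voices to [d]. → [ixuobujivosuwude].
/mikeotoopiritedek/: /k/ is a voiceless stop between vowels /i/ and /e/, so it voices to [g]. /t/ is a voiceless stop between vowels /o/ and /o/, so it voices to [d]. /p/ is a voiceless stop between vowels /o/ and /i/, so it voices to [b]. /t/ is a voiceless stop between vowels /i/ and /e/, so it voices to [d]. → [migeodoobiridedek].
/hlanusoropeudxapi/: /p/ is a voiceless stop between vowels /o/ and /e/, so it voices to [b]. /p/ is a voiceless stop between vowels /a/ and /i/, so it voices to [b]. → [hlanusorobeudxabi].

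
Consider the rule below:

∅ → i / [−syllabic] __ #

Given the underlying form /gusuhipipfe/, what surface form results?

gusuhipipfe

No segment of /gusuhipipfe/ meets the structural description of the rule, so the form surfaces unchanged.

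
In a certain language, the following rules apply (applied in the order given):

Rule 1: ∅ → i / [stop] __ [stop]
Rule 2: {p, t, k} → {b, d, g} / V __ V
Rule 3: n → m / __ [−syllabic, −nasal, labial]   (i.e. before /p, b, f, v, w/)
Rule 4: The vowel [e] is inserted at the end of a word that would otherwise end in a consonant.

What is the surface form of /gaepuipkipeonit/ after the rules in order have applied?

gaebuibigibeonite

Rule 1 (stop-cluster i-epenthesis): /p/ and /k/ form a stop–stop cluster, so [i] is inserted between them. /gaepuipkipeonit/ → gaepuipikipeonit.
Rule 2 (intervocalic voicing): /p/ is a voiceless stop between vowels /e/ and /u/, so it voices to [b]. /p/ is a voiceless stop between vowels /i/ and /i/, so it voices to [b]. /k/ is a voiceless stop between vowels /i/ and /i/, so it voices to [g]. /p/ is a voiceless stop between vowels /i/ and /e/, so it voices to [b]. /gaepuipikipeonit/ → gaebuibigibeonit.
Rule 3 (nasal place assimilation): no segment meets the environment; /gaebuibigibeonit/ is unchanged.
Rule 4 (final e-epenthesis): the form ends in the consonant /t/, so [e] is inserted word-finally. /gaebuibigibeonit/ → gaebuibigibeonite.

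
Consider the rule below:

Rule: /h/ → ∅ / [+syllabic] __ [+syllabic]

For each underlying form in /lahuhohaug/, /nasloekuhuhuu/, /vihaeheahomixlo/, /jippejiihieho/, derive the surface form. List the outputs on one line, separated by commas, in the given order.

/lahuhohaug/: /h/ occurs between vowels /a/ and /u/, so it deletes. /h/ occurs between vowels /u/ and /o/, so it deletes. /h/ occurs between vowels /o/ and /a/, so it deletes. → [lauoaug].
/nasloekuhuhuu/: /h/ occurs between vowels /u/ and /u/, so it deletes. /h/ occurs between vowels /u/ and /u/, so it deletes. → [nasloekuuuu].
/vihaeheahomixlo/: /h/ occurs between vowels /i/ and /a/, so it deletes. /h/ occurs between vowels /e/ and /e/, so it deletes. /h/ occurs between vowels /a/ and /o/, so it deletes. → [viaeeaomixlo].
/jippejiihieho/: /h/ occurs between vowels /i/ and /i/, so it deletes. /h/ occurs between vowels /e/ and /o/, so it deletes. → [jippejiiieo].

lauoaug, nasloekuuuu, viaeeaomixlo, jippejiiieo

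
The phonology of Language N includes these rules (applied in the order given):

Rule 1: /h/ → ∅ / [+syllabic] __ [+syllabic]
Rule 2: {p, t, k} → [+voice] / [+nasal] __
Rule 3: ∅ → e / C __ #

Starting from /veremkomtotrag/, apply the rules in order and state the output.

Rule 1 (intervocalic h-deletion): no segment meets the environment; /veremkomtotrag/ is unchanged.
Rule 2 (post-nasal voicing): /k/ is a voiceless stop immediately after the nasal /m/, so it voices to [g]. /t/ is a voiceless stop immediately after the nasal /m/, so it voices to [d]. /veremkomtotrag/ → veremgomdotrag.
Rule 3 (final e-epenthesis): the form ends in the consonant /g/, so [e] is inserted word-finally. /veremgomdotrag/ → veremgomdotrage.

veremgomdotrage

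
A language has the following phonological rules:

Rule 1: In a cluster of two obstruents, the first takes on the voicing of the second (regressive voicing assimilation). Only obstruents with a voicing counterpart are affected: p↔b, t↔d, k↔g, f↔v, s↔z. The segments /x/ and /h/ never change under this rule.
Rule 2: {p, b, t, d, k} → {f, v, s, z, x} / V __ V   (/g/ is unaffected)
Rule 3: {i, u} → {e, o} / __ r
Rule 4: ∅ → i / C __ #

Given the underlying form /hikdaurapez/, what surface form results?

Rule 1 (regressive voicing assimilation): /k/ precedes the voiced obstruent /d/, so it voices to [g] by assimilation. /hikdaurapez/ → higdaurapez.
Rule 2 (intervocalic spirantization): /p/ is a stop between vowels /a/ and /e/, so it spirantizes to the fricative [f]. /higdaurapez/ → higdaurafez.
Rule 3 (pre-rhotic lowering): /u/ is a high vowel immediately before /r/, so it lowers to [o]. /higdaurafez/ → higdaorafez.
Rule 4 (final i-epenthesis): the form ends in the consonant /z/, so [i] is inserted word-finally. /higdaorafez/ → higdaorafezi.

higdaorafezi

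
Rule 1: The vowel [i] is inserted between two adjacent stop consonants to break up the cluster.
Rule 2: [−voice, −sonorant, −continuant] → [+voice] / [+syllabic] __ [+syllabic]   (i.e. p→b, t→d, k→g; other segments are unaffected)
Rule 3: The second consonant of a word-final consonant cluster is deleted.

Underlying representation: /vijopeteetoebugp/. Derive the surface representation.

Rule 1 (stop-cluster i-epenthesis): /g/ and /p/ form a stop–stop cluster, so [i] is inserted between them. /vijopeteetoebugp/ → vijopeteetoebugip.
Rule 2 (intervocalic voicing): /p/ is a voiceless stop between vowels /o/ and /e/, so it voices to [b]. /t/ is a voiceless stop between vowels /e/ and /e/, so it voices to [d]. /t/ is a voiceless stop between vowels /e/ and /o/, so it voices to [d]. /vijopeteetoebugip/ → vijobedeedoebugip.
Rule 3 (final cluster simplification): no segment meets the environment; /vijobedeedoebugip/ is unchanged.

vijobedeedoebugip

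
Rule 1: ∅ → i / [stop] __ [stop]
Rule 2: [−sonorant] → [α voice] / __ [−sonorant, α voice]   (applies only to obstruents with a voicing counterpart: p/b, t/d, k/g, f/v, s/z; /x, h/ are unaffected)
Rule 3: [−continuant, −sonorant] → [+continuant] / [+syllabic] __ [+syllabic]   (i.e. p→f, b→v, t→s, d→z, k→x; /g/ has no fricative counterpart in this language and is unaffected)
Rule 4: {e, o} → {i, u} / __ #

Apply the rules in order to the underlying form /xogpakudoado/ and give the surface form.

Rule 1 (stop-cluster i-epenthesis): /g/ and /p/ form a stop–stop cluster, so [i] is inserted between them. /xogpakudoado/ → xogipakudoado.
Rule 2 (regressive voicing assimilation): no segment meets the environment; /xogipakudoado/ is unchanged.
Rule 3 (intervocalic spirantization): /p/ is a stop between vowels /i/ and /a/, so it spirantizes to the fricative [f]. /k/ is a stop between vowels /a/ and /u/, so it spirantizes to the fricative [x]. /d/ is a stop between vowels /u/ and /o/, so it spirantizes to the fricative [z]. /d/ is a stop between vowels /a/ and /o/, so it spirantizes to the fricative [z]. /xogipakudoado/ → xogifaxuzoazo.
Rule 4 (final vowel raising): /o/ is a mid vowel in word-final position, so it raises to [u]. /xogifaxuzoazo/ → xogifaxuzoazu.

xogifaxuzoazu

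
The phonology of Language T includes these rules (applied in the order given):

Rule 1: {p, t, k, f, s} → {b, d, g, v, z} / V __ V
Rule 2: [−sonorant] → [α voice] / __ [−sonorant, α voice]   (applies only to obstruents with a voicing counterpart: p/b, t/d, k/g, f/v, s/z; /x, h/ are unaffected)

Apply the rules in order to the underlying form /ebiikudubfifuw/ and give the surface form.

Rule 1 (intervocalic voicing): /k/ is a voiceless obstruent between vowels /i/ and /u/, so it voices to [g]. /f/ is a voiceless obstruent between vowels /i/ and /u/, so it voices to [v]. /ebiikudubfifuw/ → ebiigudubfivuw.
Rule 2 (regressive voicing assimilation): /b/ precedes the voiceless obstruent /f/, so it devoices to [p] by assimilation. /ebiigudubfivuw/ → ebiigudupfivuw.

ebiigudupfivuw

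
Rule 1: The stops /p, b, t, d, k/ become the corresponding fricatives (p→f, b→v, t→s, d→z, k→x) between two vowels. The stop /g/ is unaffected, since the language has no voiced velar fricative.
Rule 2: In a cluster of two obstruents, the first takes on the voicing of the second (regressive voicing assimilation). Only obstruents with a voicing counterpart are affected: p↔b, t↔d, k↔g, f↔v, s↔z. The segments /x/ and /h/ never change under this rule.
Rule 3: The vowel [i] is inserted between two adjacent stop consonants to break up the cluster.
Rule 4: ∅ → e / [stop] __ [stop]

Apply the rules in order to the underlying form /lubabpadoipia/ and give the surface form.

Rule 1 (intervocalic spirantization): /b/ is a stop between vowels /u/ and /a/, so it spirantizes to the fricative [v]. /d/ is a stop between vowels /a/ and /o/, so it spirantizes to the fricative [z]. /p/ is a stop between vowels /i/ and /i/, so it spirantizes to the fricative [f]. /lubabpadoipia/ → luvabpazoifia.
Rule 2 (regressive voicing assimilation): /b/ precedes the voiceless obstruent /p/, so it devoices to [p] by assimilation. /luvabpazoifia/ → luvappazoifia.
Rule 3 (stop-cluster i-epenthesis): /p/ and /p/ form a stop–stop cluster, so [i] is inserted between them. /luvappazoifia/ → luvapipazoifia.
Rule 4 (stop-cluster e-epenthesis): no segment meets the environment; /luvapipazoifia/ is unchanged.

luvapipazoifia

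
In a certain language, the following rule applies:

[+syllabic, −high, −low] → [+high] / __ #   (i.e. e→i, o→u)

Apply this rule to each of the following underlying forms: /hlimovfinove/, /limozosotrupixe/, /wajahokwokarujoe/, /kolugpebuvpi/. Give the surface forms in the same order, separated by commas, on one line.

hlimovfinovi, limozosotrupixi, wajahokwokarujoi, kolugpebuvpi

/hlimovfinove/: /e/ is a mid vowel in word-final position, so it raises to [i]. → [hlimovfinovi].
/limozosotrupixe/: /e/ is a mid vowel in word-final position, so it raises to [i]. → [limozosotrupixi].
/wajahokwokarujoe/: /e/ is a mid vowel in word-final position, so it raises to [i]. → [wajahokwokarujoi].
/kolugpebuvpi/: the rule's environment is not met; surfaces unchanged as [kolugpebuvpi].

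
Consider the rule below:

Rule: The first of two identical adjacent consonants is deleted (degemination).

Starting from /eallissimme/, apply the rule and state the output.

/ll/ is a geminate; the first /l/ deletes.
/ss/ is a geminate; the first /s/ deletes.
/mm/ is a geminate; the first /m/ deletes.
The other instances of /l/, /s/, /m/ do not occur in the required environment and remain unchanged.
Surface form: [ealisime].

ealisime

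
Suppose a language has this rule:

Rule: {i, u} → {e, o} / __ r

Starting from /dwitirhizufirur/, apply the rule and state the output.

dwiterhizuferor

Scanning /dwitirhizufirur/: /i/ at position 3 is not in the conditioning environment; /i/ is a high vowel immediately before /r/, so it lowers to [e]; /i/ at position 8 is not in the conditioning environment; /u/ at position 10 is not in the conditioning environment; /i/ is a high vowel immediately before /r/, so it lowers to [e]; /u/ is a high vowel immediately before /r/, so it lowers to [o].
Result: [dwiterhizuferor].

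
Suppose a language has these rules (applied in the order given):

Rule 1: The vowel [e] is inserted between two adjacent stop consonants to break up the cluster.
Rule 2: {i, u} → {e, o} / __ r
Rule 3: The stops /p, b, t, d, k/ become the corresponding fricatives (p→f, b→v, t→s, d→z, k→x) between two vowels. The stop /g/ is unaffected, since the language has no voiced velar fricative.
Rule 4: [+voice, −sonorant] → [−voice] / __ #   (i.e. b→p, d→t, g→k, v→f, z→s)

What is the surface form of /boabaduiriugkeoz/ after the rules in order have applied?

Rule 1 (stop-cluster e-epenthesis): /g/ and /k/ form a stop–stop cluster, so [e] is inserted between them. /boabaduiriugkeoz/ → boabaduiriugekeoz.
Rule 2 (pre-rhotic lowering): /i/ is a high vowel immediately before /r/, so it lowers to [e]. /boabaduiriugekeoz/ → boabadueriugekeoz.
Rule 3 (intervocalic spirantization): /b/ is a stop between vowels /a/ and /a/, so it spirantizes to the fricative [v]. /d/ is a stop between vowels /a/ and /u/, so it spirantizes to the fricative [z]. /k/ is a stop between vowels /e/ and /e/, so it spirantizes to the fricative [x]. /boabadueriugekeoz/ → boavazueriugexeoz.
Rule 4 (final devoicing): /z/ is a voiced obstruent in word-final position, so it devoices to [s]. /boavazueriugexeoz/ → boavazueriugexeos.

boavazueriugexeos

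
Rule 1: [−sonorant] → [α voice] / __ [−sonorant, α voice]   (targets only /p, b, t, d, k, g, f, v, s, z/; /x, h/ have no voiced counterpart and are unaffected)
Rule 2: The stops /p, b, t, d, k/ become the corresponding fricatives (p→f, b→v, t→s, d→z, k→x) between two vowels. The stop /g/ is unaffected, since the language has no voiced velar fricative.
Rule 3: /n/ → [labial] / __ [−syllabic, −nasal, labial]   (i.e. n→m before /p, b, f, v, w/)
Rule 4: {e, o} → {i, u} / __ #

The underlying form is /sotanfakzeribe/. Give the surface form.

Rule 1 (regressive voicing assimilation): /k/ precedes the voiced obstruent /z/, so it voices to [g] by assimilation. /sotanfakzeribe/ → sotanfagzeribe.
Rule 2 (intervocalic spirantization): /t/ is a stop between vowels /o/ and /a/, so it spirantizes to the fricative [s]. /b/ is a stop between vowels /i/ and /e/, so it spirantizes to the fricative [v]. /sotanfagzeribe/ → sosanfagzerive.
Rule 3 (nasal place assimilation): /n/ precedes the labial consonant /f/, so it assimilates in place to [m]. /sosanfagzerive/ → sosamfagzerive.
Rule 4 (final vowel raising): /e/ is a mid vowel in word-final position, so it raises to [i]. /sosamfagzerive/ → sosamfagzerivi.

sosamfagzerivi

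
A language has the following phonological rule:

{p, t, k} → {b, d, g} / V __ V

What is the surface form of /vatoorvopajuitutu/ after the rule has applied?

/t/ is a voiceless stop between vowels /a/ and /o/, so it voices to [d].
/p/ is a voiceless stop between vowels /o/ and /a/, so it voices to [b].
/t/ is a voiceless stop between vowels /i/ and /u/, so it voices to [d].
/t/ is a voiceless stop between vowels /u/ and /u/, so it voices to [d].
Surface form: [vadoorvobajuidudu].

vadoorvobajuidudu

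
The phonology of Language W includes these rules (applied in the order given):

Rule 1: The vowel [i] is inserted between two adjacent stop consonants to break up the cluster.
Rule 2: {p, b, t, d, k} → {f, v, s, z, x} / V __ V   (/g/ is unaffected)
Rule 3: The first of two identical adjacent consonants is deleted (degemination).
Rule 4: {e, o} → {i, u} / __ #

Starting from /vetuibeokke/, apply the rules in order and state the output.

vesuiveoxixi

Rule 1 (stop-cluster i-epenthesis): /k/ and /k/ form a stop–stop cluster, so [i] is inserted between them. /vetuibeokke/ → vetuibeokike.
Rule 2 (intervocalic spirantization): /t/ is a stop between vowels /e/ and /u/, so it spirantizes to the fricative [s]. /b/ is a stop between vowels /i/ and /e/, so it spirantizes to the fricative [v]. /k/ is a stop between vowels /o/ and /i/, so it spirantizes to the fricative [x]. /k/ is a stop between vowels /i/ and /e/, so it spirantizes to the fricative [x]. /vetuibeokike/ → vesuiveoxixe.
Rule 3 (degemination): no segment meets the environment; /vesuiveoxixe/ is unchanged.
Rule 4 (final vowel raising): /e/ is a mid vowel in word-final position, so it raises to [i]. /vesuiveoxixe/ → vesuiveoxixi.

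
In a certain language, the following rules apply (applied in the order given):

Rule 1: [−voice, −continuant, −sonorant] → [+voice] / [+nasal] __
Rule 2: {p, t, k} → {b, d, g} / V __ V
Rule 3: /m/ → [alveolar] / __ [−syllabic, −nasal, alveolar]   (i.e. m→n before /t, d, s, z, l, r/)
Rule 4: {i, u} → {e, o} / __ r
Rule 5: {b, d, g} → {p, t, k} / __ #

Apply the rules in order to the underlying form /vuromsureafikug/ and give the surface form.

Rule 1 (post-nasal voicing): no segment meets the environment; /vuromsureafikug/ is unchanged.
Rule 2 (intervocalic voicing): /k/ is a voiceless stop between vowels /i/ and /u/, so it voices to [g]. /vuromsureafikug/ → vuromsureafigug.
Rule 3 (nasal place assimilation): /m/ precedes the alveolar consonant /s/, so it assimilates in place to [n]. /vuromsureafigug/ → vuronsureafigug.
Rule 4 (pre-rhotic lowering): /u/ is a high vowel immediately before /r/, so it lowers to [o]. /u/ is a high vowel immediately before /r/, so it lowers to [o]. /vuronsureafigug/ → voronsoreafigug.
Rule 5 (final devoicing): /g/ is a voiced stop in word-final position, so it devoices to [k]. /voronsoreafigug/ → voronsoreafiguk.

voronsoreafiguk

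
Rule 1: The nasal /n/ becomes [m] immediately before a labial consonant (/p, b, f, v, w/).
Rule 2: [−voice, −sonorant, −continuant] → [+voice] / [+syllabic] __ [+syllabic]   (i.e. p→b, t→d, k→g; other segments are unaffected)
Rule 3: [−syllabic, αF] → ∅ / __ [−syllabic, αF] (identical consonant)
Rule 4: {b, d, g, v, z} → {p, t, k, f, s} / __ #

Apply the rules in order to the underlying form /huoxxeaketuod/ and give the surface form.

huoxeageduot

Rule 1 (nasal place assimilation): no segment meets the environment; /huoxxeaketuod/ is unchanged.
Rule 2 (intervocalic voicing): /k/ is a voiceless stop between vowels /a/ and /e/, so it voices to [g]. /t/ is a voiceless stop between vowels /e/ and /u/, so it voices to [d]. /huoxxeaketuod/ → huoxxeageduod.
Rule 3 (degemination): /xx/ is a geminate; the first /x/ deletes. /huoxxeageduod/ → huoxeageduod.
Rule 4 (final devoicing): /d/ is a voiced obstruent in word-final position, so it devoices to [t]. /huoxeageduod/ → huoxeageduot.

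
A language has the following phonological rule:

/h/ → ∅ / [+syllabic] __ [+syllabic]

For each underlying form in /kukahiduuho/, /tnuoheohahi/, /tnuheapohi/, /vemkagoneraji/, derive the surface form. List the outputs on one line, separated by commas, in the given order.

kukaiduuo, tnuoeoai, tnueapoi, vemkagoneraji

/kukahiduuho/: /h/ occurs between vowels /a/ and /i/, so it deletes. /h/ occurs between vowels /u/ and /o/, so it deletes. → [kukaiduuo].
/tnuoheohahi/: /h/ occurs between vowels /o/ and /e/, so it deletes. /h/ occurs between vowels /o/ and /a/, so it deletes. /h/ occurs between vowels /a/ and /i/, so it deletes. → [tnuoeoai].
/tnuheapohi/: /h/ occurs between vowels /u/ and /e/, so it deletes. /h/ occurs between vowels /o/ and /i/, so it deletes. → [tnueapoi].
/vemkagoneraji/: the rule's environment is not met; surfaces unchanged as [vemkagoneraji].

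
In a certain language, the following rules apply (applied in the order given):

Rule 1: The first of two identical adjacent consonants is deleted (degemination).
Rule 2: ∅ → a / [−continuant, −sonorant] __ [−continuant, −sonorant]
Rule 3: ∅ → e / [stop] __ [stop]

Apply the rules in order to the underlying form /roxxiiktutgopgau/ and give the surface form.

Rule 1 (degemination): /xx/ is a geminate; the first /x/ deletes. /roxxiiktutgopgau/ → roxiiktutgopgau.
Rule 2 (stop-cluster a-epenthesis): /k/ and /t/ form a stop–stop cluster, so [a] is inserted between them. /t/ and /g/ form a stop–stop cluster, so [a] is inserted between them. /p/ and /g/ form a stop–stop cluster, so [a] is inserted between them. /roxiiktutgopgau/ → roxiikatutagopagau.
Rule 3 (stop-cluster e-epenthesis): no segment meets the environment; /roxiikatutagopagau/ is unchanged.

roxiikatutagopagau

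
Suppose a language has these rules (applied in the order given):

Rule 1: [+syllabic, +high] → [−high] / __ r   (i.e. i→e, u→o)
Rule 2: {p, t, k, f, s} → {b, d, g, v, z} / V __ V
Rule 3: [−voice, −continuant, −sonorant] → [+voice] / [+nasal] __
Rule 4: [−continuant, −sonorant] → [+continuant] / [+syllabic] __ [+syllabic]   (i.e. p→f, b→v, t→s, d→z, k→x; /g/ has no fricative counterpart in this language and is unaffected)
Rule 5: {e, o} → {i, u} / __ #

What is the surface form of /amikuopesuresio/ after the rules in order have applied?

amiguovezoreziu

Rule 1 (pre-rhotic lowering): /u/ is a high vowel immediately before /r/, so it lowers to [o]. /amikuopesuresio/ → amikuopesoresio.
Rule 2 (intervocalic voicing): /k/ is a voiceless obstruent between vowels /i/ and /u/, so it voices to [g]. /p/ is a voiceless obstruent between vowels /o/ and /e/, so it voices to [b]. /s/ is a voiceless obstruent between vowels /e/ and /o/, so it voices to [z]. /s/ is a voiceless obstruent between vowels /e/ and /i/, so it voices to [z]. /amikuopesoresio/ → amiguobezorezio.
Rule 3 (post-nasal voicing): no segment meets the environment; /amiguobezorezio/ is unchanged.
Rule 4 (intervocalic spirantization): /b/ is a stop between vowels /o/ and /e/, so it spirantizes to the fricative [v]. /amiguobezorezio/ → amiguovezorezio.
Rule 5 (final vowel raising): /o/ is a mid vowel in word-final position, so it raises to [u]. /amiguovezorezio/ → amiguovezoreziu.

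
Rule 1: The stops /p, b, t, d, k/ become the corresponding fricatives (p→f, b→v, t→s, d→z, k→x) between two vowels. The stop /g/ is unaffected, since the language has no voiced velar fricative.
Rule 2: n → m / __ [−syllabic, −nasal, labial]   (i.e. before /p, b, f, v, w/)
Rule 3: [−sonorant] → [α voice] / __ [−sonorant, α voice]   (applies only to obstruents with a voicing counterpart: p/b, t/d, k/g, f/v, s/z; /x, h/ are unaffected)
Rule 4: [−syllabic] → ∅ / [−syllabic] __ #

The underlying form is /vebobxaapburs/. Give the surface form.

Rule 1 (intervocalic spirantization): /b/ is a stop between vowels /e/ and /o/, so it spirantizes to the fricative [v]. /vebobxaapburs/ → vevobxaapburs.
Rule 2 (nasal place assimilation): no segment meets the environment; /vevobxaapburs/ is unchanged.
Rule 3 (regressive voicing assimilation): /b/ precedes the voiceless obstruent /x/, so it devoices to [p] by assimilation. /p/ precedes the voiced obstruent /b/, so it voices to [b] by assimilation. /vevobxaapburs/ → vevopxaabburs.
Rule 4 (final cluster simplification): /s/ is the second consonant of a word-final cluster /rs/, so it deletes. /vevopxaabburs/ → vevopxaabbur.

vevopxaabbur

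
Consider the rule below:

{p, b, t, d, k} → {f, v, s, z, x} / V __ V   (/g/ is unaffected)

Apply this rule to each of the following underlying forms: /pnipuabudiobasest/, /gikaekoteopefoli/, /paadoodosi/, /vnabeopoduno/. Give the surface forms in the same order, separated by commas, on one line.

/pnipuabudiobasest/: /p/ is a stop between vowels /i/ and /u/, so it spirantizes to the fricative [f]. /b/ is a stop between vowels /a/ and /u/, so it spirantizes to the fricative [v]. /d/ is a stop between vowels /u/ and /i/, so it spirantizes to the fricative [z]. /b/ is a stop between vowels /o/ and /a/, so it spirantizes to the fricative [v]. → [pnifuavuziovasest].
/gikaekoteopefoli/: /k/ is a stop between vowels /i/ and /a/, so it spirantizes to the fricative [x]. /k/ is a stop between vowels /e/ and /o/, so it spirantizes to the fricative [x]. /t/ is a stop between vowels /o/ and /e/, so it spirantizes to the fricative [s]. /p/ is a stop between vowels /o/ and /e/, so it spirantizes to the fricative [f]. → [gixaexoseofefoli].
/paadoodosi/: /d/ is a stop between vowels /a/ and /o/, so it spirantizes to the fricative [z]. /d/ is a stop between vowels /o/ and /o/, so it spirantizes to the fricative [z]. → [paazoozosi].
/vnabeopoduno/: /b/ is a stop between vowels /a/ and /e/, so it spirantizes to the fricative [v]. /p/ is a stop between vowels /o/ and /o/, so it spirantizes to the fricative [f]. /d/ is a stop between vowels /o/ and /u/, so it spirantizes to the fricative [z]. → [vnaveofozuno].

pnifuavuziovasest, gixaexoseofefoli, paazoozosi, vnaveofozuno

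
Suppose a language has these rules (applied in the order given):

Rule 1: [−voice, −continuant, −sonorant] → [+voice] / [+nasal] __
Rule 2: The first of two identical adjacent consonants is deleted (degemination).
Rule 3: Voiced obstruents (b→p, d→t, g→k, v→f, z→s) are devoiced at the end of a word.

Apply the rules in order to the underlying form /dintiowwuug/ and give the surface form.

dindiowuuk

Rule 1 (post-nasal voicing): /t/ is a voiceless stop immediately after the nasal /n/, so it voices to [d]. /dintiowwuug/ → dindiowwuug.
Rule 2 (degemination): /ww/ is a geminate; the first /w/ deletes. /dindiowwuug/ → dindiowuug.
Rule 3 (final devoicing): /g/ is a voiced obstruent in word-final position, so it devoices to [k]. /dindiowuug/ → dindiowuuk.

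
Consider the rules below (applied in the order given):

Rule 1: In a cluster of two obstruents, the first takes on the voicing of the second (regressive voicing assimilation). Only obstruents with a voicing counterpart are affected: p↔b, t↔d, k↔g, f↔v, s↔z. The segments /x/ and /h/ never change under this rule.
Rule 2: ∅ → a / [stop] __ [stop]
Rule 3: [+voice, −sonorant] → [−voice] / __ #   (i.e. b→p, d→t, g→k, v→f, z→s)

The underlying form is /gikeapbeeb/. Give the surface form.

gikeababeep

Rule 1 (regressive voicing assimilation): /p/ precedes the voiced obstruent /b/, so it voices to [b] by assimilation. /gikeapbeeb/ → gikeabbeeb.
Rule 2 (stop-cluster a-epenthesis): /b/ and /b/ form a stop–stop cluster, so [a] is inserted between them. /gikeabbeeb/ → gikeababeeb.
Rule 3 (final devoicing): /b/ is a voiced obstruent in word-final position, so it devoices to [p]. /gikeababeeb/ → gikeababeep.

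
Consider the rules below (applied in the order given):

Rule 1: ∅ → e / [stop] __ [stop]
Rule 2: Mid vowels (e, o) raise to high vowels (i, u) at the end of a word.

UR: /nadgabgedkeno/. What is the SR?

nadegabegedekenu

Rule 1 (stop-cluster e-epenthesis): /d/ and /g/ form a stop–stop cluster, so [e] is inserted between them. /b/ and /g/ form a stop–stop cluster, so [e] is inserted between them. /d/ and /k/ form a stop–stop cluster, so [e] is inserted between them. /nadgabgedkeno/ → nadegabegedekeno.
Rule 2 (final vowel raising): /o/ is a mid vowel in word-final position, so it raises to [u]. /nadegabegedekeno/ → nadegabegedekenu.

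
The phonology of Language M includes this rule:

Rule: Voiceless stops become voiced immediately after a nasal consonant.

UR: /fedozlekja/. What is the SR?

No segment of /fedozlekja/ meets the structural description of the rule, so the form surfaces unchanged.

fedozlekja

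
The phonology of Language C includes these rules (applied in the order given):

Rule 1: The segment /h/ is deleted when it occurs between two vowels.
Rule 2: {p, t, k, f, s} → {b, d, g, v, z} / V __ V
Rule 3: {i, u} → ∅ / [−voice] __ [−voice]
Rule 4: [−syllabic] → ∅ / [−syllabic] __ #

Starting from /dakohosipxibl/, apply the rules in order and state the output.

Rule 1 (intervocalic h-deletion): /h/ occurs between vowels /o/ and /o/, so it deletes. /dakohosipxibl/ → dakoosipxibl.
Rule 2 (intervocalic voicing): /k/ is a voiceless obstruent between vowels /a/ and /o/, so it voices to [g]. /s/ is a voiceless obstruent between vowels /o/ and /i/, so it voices to [z]. /dakoosipxibl/ → dagoozipxibl.
Rule 3 (high vowel syncope): no segment meets the environment; /dagoozipxibl/ is unchanged.
Rule 4 (final cluster simplification): /l/ is the second consonant of a word-final cluster /bl/, so it deletes. /dagoozipxibl/ → dagoozipxib.

dagoozipxib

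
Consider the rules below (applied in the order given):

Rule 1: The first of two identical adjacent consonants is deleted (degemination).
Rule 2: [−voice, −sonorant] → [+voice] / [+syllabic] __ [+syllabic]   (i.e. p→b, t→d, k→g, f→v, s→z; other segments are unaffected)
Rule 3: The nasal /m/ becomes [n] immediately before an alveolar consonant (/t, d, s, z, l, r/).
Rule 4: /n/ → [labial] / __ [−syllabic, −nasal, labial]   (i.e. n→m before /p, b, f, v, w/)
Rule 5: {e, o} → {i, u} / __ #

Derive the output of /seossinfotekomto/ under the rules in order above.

Rule 1 (degemination): /ss/ is a geminate; the first /s/ deletes. /seossinfotekomto/ → seosinfotekomto.
Rule 2 (intervocalic voicing): /s/ is a voiceless obstruent between vowels /o/ and /i/, so it voices to [z]. /t/ is a voiceless obstruent between vowels /o/ and /e/, so it voices to [d]. /k/ is a voiceless obstruent between vowels /e/ and /o/, so it voices to [g]. /seosinfotekomto/ → seozinfodegomto.
Rule 3 (nasal place assimilation): /m/ precedes the alveolar consonant /t/, so it assimilates in place to [n]. /seozinfodegomto/ → seozinfodegonto.
Rule 4 (nasal place assimilation): /n/ precedes the labial consonant /f/, so it assimilates in place to [m]. /seozinfodegonto/ → seozimfodegonto.
Rule 5 (final vowel raising): /o/ is a mid vowel in word-final position, so it raises to [u]. /seozimfodegonto/ → seozimfodegontu.

seozimfodegontu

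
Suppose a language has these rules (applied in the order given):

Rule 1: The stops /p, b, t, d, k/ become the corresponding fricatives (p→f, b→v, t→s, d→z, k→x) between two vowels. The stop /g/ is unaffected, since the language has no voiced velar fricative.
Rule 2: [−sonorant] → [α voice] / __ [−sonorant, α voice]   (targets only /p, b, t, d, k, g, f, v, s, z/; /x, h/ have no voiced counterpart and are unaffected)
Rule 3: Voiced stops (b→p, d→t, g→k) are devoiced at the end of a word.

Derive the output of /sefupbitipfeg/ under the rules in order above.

sefubbisipfek

Rule 1 (intervocalic spirantization): /t/ is a stop between vowels /i/ and /i/, so it spirantizes to the fricative [s]. /sefupbitipfeg/ → sefupbisipfeg.
Rule 2 (regressive voicing assimilation): /p/ precedes the voiced obstruent /b/, so it voices to [b] by assimilation. /sefupbisipfeg/ → sefubbisipfeg.
Rule 3 (final devoicing): /g/ is a voiced stop in word-final position, so it devoices to [k]. /sefubbisipfeg/ → sefubbisipfek.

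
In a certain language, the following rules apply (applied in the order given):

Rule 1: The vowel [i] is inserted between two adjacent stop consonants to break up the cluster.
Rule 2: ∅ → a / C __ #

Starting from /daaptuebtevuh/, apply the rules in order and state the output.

daapituebitevuha

Rule 1 (stop-cluster i-epenthesis): /p/ and /t/ form a stop–stop cluster, so [i] is inserted between them. /b/ and /t/ form a stop–stop cluster, so [i] is inserted between them. /daaptuebtevuh/ → daapituebitevuh.
Rule 2 (final a-epenthesis): the form ends in the consonant /h/, so [a] is inserted word-finally. /daapituebitevuh/ → daapituebitevuha.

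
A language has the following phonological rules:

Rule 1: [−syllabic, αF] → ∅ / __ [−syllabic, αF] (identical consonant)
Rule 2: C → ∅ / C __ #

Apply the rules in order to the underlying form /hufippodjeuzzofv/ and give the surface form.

Rule 1 (degemination): /pp/ is a geminate; the first /p/ deletes. /zz/ is a geminate; the first /z/ deletes. /hufippodjeuzzofv/ → hufipodjeuzofv.
Rule 2 (final cluster simplification): /v/ is the second consonant of a word-final cluster /fv/, so it deletes. /hufipodjeuzofv/ → hufipodjeuzof.

hufipodjeuzof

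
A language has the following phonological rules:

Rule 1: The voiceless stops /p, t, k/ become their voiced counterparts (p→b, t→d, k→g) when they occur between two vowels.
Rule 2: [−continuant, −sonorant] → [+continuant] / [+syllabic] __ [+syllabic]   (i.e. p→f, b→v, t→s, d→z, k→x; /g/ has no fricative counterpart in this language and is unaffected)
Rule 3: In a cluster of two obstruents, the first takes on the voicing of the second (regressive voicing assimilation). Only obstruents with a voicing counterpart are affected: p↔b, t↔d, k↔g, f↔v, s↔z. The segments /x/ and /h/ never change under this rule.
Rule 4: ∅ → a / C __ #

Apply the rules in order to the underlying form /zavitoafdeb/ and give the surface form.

zavizoavdeba

Rule 1 (intervocalic voicing): /t/ is a voiceless stop between vowels /i/ and /o/, so it voices to [d]. /zavitoafdeb/ → zavidoafdeb.
Rule 2 (intervocalic spirantization): /d/ is a stop between vowels /i/ and /o/, so it spirantizes to the fricative [z]. /zavidoafdeb/ → zavizoafdeb.
Rule 3 (regressive voicing assimilation): /f/ precedes the voiced obstruent /d/, so it voices to [v] by assimilation. /zavizoafdeb/ → zavizoavdeb.
Rule 4 (final a-epenthesis): the form ends in the consonant /b/, so [a] is inserted word-finally. /zavizoavdeb/ → zavizoavdeba.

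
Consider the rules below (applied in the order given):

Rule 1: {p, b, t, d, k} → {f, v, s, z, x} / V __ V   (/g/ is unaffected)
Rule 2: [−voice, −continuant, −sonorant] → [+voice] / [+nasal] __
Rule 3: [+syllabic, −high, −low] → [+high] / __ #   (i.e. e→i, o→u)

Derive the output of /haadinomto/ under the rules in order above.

haazinomdu

Rule 1 (intervocalic spirantization): /d/ is a stop between vowels /a/ and /i/, so it spirantizes to the fricative [z]. /haadinomto/ → haazinomto.
Rule 2 (post-nasal voicing): /t/ is a voiceless stop immediately after the nasal /m/, so it voices to [d]. /haazinomto/ → haazinomdo.
Rule 3 (final vowel raising): /o/ is a mid vowel in word-final position, so it raises to [u]. /haazinomdo/ → haazinomdu.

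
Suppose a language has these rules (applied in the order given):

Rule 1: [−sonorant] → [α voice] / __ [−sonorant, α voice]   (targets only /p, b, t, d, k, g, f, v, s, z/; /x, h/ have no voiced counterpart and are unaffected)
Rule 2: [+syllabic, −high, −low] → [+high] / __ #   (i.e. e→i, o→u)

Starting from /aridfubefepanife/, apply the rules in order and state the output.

Rule 1 (regressive voicing assimilation): /d/ precedes the voiceless obstruent /f/, so it devoices to [t] by assimilation. /aridfubefepanife/ → aritfubefepanife.
Rule 2 (final vowel raising): /e/ is a mid vowel in word-final position, so it raises to [i]. /aritfubefepanife/ → aritfubefepanifi.

aritfubefepanifi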